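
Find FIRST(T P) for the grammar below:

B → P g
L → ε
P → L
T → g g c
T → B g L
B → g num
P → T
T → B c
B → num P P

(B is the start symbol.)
FIRST sets of the non-terminals involved (from the grammar, by fixed-point iteration):
  FIRST(T) = { 'g', 'num' }

To compute FIRST(T P), process the symbols left to right:
Symbol T is a non-terminal. Add FIRST(T) \ {ε} = { 'g', 'num' }
T is not nullable (ε ∉ FIRST(T)), so stop here.
FIRST(T P) = { 'g', 'num' }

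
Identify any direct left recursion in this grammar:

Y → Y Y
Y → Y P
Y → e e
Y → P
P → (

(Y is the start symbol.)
Direct left recursion occurs when N → N α for some non-terminal N (the right-hand side begins with the left-hand side itself).

Y → Y Y: LEFT RECURSIVE (starts with Y)
Y → Y P: LEFT RECURSIVE (starts with Y)
Y → e e: starts with e
Y → P: starts with P
P → (: starts with '('

The grammar has direct left recursion on: Y.

Answer: Yes, Y is left-recursive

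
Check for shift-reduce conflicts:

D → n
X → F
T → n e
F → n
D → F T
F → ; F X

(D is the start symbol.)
No shift-reduce conflicts

A shift-reduce conflict occurs when an LR(0) state has both:
  - a complete (reduce) item [A → α .] (dot at the end), and
  - a shift item [B → β . c γ] (dot before a terminal).

Augment with D' → D and build the canonical LR(0) collection (I0 = CLOSURE({[D' → . D]}), then GOTO on every symbol after a dot until no new states appear). It has 12 states:
  I0: { [D → . F T], [D → . n], [D' → . D], [F → . ; F X], [F → . n] }  — shift
  I1: { [F → . ; F X], [F → . n], [F → ; . F X] }  — shift
  I2: { [D' → D .] }  — accept
  I3: { [D → F . T], [T → . n e] }  — shift
  I4: { [D → n .], [F → n .] }  — 2 reduces
  I5: { [D → F T .] }  — reduce
  I6: { [T → n . e] }  — shift
  I7: { [T → n e .] }  — reduce
  I8: { [F → . ; F X], [F → . n], [F → ; F . X], [X → . F] }  — shift
  I9: { [F → n .] }  — reduce
  I10: { [X → F .] }  — reduce
  I11: { [F → ; F X .] }  — reduce

No state contains both a complete item and a shift item.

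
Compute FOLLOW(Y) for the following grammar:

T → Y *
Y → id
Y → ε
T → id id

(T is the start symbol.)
{ '*' }

In T → Y *: Y is followed by '*', add FIRST('*') \ {ε} = { '*' }

Taking the union: FOLLOW(Y) = { '*' }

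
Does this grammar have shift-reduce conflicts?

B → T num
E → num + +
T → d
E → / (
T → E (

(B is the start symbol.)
No shift-reduce conflicts

Augment with B' → B and build the canonical LR(0) collection (I0 = CLOSURE({[B' → . B]}), then GOTO on every symbol after a dot until no new states appear). It has 12 states:
  I0: { [B → . T num], [B' → . B], [E → . / (], [E → . num + +], [T → . E (], [T → . d] }  — shift
  I1: { [E → / . (] }  — shift
  I2: { [B' → B .] }  — accept
  I3: { [T → E . (] }  — shift
  I4: { [B → T . num] }  — shift
  I5: { [T → d .] }  — reduce
  I6: { [E → num . + +] }  — shift
  I7: { [E → num + . +] }  — shift
  I8: { [E → num + + .] }  — reduce
  I9: { [B → T num .] }  — reduce
  I10: { [T → E ( .] }  — reduce
  I11: { [E → / ( .] }  — reduce

No state contains both a complete item and a shift item.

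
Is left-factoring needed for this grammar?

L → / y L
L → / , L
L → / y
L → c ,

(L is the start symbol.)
Left-factoring is needed when two productions for the same non-terminal
share a common prefix on the right-hand side.

Productions for L:
  L → / y L
  L → / , L
  L → / y
  L → c ,

Found common prefix '/' in productions for L

Answer: Yes, L has productions with common prefix '/'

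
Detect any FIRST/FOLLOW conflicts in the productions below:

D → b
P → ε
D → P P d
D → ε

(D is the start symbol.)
No FIRST/FOLLOW conflicts.

Nullable non-terminals: D, P.
FIRST sets used below: FIRST(P) = { ε }

D: nullable alternative(s) D → ε; FOLLOW(D) = { $ }
  D → b: FIRST \ {ε} = { 'b' } — disjoint from FOLLOW(D)
  D → P P d: FIRST \ {ε} = { 'd' } — disjoint from FOLLOW(D)
  D → ε: FIRST \ {ε} = { } — this is the only nullable alternative, skip
P has a nullable alternative but only one production, so nothing to check.

No FIRST/FOLLOW conflicts found.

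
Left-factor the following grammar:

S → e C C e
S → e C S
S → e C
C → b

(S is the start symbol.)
Left-factoring transforms A → αβ₁ | αβ₂ into A → αA' and A' → β₁ | β₂
(α is the longest common prefix among the alternatives). Repeat until
no nonterminal has two alternatives with a common prefix.

Round 1: S has alternatives sharing prefix 'e C'. Introduce S': S → e C S'
  Add: S' → C e
  Add: S' → S
  Add: S' → ε

No remaining common prefixes — done.

Resulting grammar:
S → e C S'
S' → C e
S' → S
S' → ε
C → b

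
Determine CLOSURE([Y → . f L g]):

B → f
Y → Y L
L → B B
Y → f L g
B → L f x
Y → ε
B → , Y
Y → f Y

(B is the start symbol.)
{ [Y → . f L g] }

To compute CLOSURE, for each item [A → α.Bβ] where B is a non-terminal, add [B → .γ] for all productions B → γ; repeat for the newly added items until nothing changes.

Start with: [Y → . f L g]
The dot precedes the terminal f, so nothing is added.

CLOSURE = { [Y → . f L g] }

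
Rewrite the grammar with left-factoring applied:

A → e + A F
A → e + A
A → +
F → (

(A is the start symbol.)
A → e + A A'
A' → F
A' → ε
A → +
F → (

Left-factoring transforms A → αβ₁ | αβ₂ into A → αA' and A' → β₁ | β₂
(α is the longest common prefix among the alternatives). Repeat until
no nonterminal has two alternatives with a common prefix.

Round 1: A has alternatives sharing prefix 'e + A'. Introduce A': A → e + A A'
  Add: A' → F
  Add: A' → ε

No remaining common prefixes — done.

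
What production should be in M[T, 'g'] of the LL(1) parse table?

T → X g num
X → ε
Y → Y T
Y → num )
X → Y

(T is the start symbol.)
To find M[T, 'g'], we find productions for T where 'g' is in the predict set (PREDICT(N → α) = (FIRST(α) \ {ε}) ∪ (FOLLOW(N) if α ⇒* ε)).

Relevant sets:
  FIRST(X) = { 'num', ε }

T → X g num: PREDICT = { 'g', 'num' }
  'g' is in predict set, so this production goes in M[T, 'g']

M[T, 'g'] = T → X g num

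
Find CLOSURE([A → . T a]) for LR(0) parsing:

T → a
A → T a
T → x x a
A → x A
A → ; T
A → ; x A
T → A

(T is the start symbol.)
{ [A → . ; T], [A → . ; x A], [A → . T a], [A → . x A], [T → . A], [T → . a], [T → . x x a] }

To compute CLOSURE, for each item [A → α.Bβ] where B is a non-terminal, add [B → .γ] for all productions B → γ; repeat for the newly added items until nothing changes.

Start with: [A → . T a]
  [A → . T a] has the dot before T: add [T → . a], [T → . x x a], [T → . A]
  [T → . A] has the dot before A: add [A → . x A], [A → . ; T], [A → . ; x A]
No further items can be added.

CLOSURE = { [A → . ; T], [A → . ; x A], [A → . T a], [A → . x A], [T → . A], [T → . a], [T → . x x a] }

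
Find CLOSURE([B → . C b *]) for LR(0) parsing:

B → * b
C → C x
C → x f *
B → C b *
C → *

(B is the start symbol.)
{ [B → . C b *], [C → . *], [C → . C x], [C → . x f *] }

Start with: [B → . C b *]
  [B → . C b *] has the dot before C: add [C → . C x], [C → . x f *], [C → . *]
No further items can be added.

CLOSURE = { [B → . C b *], [C → . *], [C → . C x], [C → . x f *] }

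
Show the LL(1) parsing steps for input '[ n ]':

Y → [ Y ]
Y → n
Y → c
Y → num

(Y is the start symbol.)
Stack is shown with the top on the left.

Stack    Input    Action
------------------------
Y $      [ n ] $  output Y → [ Y ]
[ Y ] $  [ n ] $  match '['
Y ] $    n ] $    output Y → n
n ] $    n ] $    match 'n'
] $      ] $      match ']'
$        $        accept

The string is accepted.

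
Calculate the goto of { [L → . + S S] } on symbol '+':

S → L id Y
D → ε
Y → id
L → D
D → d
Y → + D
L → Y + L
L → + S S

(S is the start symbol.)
{ [D → . d], [D → .], [L → + . S S], [L → . + S S], [L → . D], [L → . Y + L], [S → . L id Y], [Y → . + D], [Y → . id] }

GOTO(I, '+') = CLOSURE({ [A → αX.β] : [A → α.Xβ] ∈ I, X = '+' })

Items with dot before '+', with the dot advanced:
  [L → . + S S] → [L → + . S S]
Closure of the advanced items:
  [L → + . S S] has the dot before S: add [S → . L id Y]
  [S → . L id Y] has the dot before L: add [L → . D], [L → . Y + L], [L → . + S S]
  [L → . D] has the dot before D: add [D → .], [D → . d]
  [L → . Y + L] has the dot before Y: add [Y → . id], [Y → . + D]

GOTO = { [D → . d], [D → .], [L → + . S S], [L → . + S S], [L → . D], [L → . Y + L], [S → . L id Y], [Y → . + D], [Y → . id] }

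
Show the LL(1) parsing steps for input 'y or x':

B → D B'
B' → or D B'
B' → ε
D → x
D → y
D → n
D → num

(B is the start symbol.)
LL(1) parsing maintains a stack (initially the start symbol over $) and the input. At each step: if the stack top is a terminal, match it against the current input token; if it is a non-terminal N, replace it with the RHS of M[N, lookahead] (the unique production whose predict set contains the lookahead).

Stack is shown with the top on the left.

Stack      Input     Action
---------------------------
B $        y or x $  output B → D B'
D B' $     y or x $  output D → y
y B' $     y or x $  match 'y'
B' $       or x $    output B' → or D B'
or D B' $  or x $    match 'or'
D B' $     x $       output D → x
x B' $     x $       match 'x'
B' $       $         output B' → ε
$          $         accept

The string is accepted.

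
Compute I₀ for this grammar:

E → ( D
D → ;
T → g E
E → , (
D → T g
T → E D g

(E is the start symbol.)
{ [E → . ( D], [E → . , (], [E' → . E] }

First, augment the grammar with E' → E
I₀ = CLOSURE({ [E' → . E] }):
  [E' → . E] has the dot before E: add [E → . ( D], [E → . , (]
No further items can be added.

I₀ = { [E → . ( D], [E → . , (], [E' → . E] }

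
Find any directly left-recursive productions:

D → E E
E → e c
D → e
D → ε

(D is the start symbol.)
D → E E: starts with E
E → e c: starts with e
D → e: starts with e
D → ε: starts with ε

No direct left recursion found.

Answer: No direct left recursion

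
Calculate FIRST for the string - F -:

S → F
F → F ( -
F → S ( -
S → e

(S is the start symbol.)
To compute FIRST(- F -), process the symbols left to right:
Symbol - is a terminal. Add '-' and stop.
FIRST(- F -) = { '-' }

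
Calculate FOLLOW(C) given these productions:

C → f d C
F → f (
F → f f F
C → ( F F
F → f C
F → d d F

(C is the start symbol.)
{ $, 'd', 'f' }

C is the start symbol, so $ ∈ FOLLOW(C).
In C → f d C: C is at the end; this adds FOLLOW(C) to itself — nothing new
In F → f C: C is at the end, add FOLLOW(F)

The FOLLOW sets referred to above (computed the same way, to a fixed point):
  FOLLOW(F) = { $, 'd', 'f' }

Taking the union: FOLLOW(C) = { $, 'd', 'f' }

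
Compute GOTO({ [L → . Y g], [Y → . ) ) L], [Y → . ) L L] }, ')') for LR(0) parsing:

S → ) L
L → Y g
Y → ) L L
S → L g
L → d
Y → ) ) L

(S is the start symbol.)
{ [L → . Y g], [L → . d], [Y → ) . ) L], [Y → ) . L L], [Y → . ) ) L], [Y → . ) L L] }

GOTO(I, ')') = CLOSURE({ [A → αX.β] : [A → α.Xβ] ∈ I, X = ')' })

Items with dot before ')', with the dot advanced:
  [Y → . ) ) L] → [Y → ) . ) L]
  [Y → . ) L L] → [Y → ) . L L]
Closure of the advanced items:
  [Y → ) . L L] has the dot before L: add [L → . Y g], [L → . d]
  [L → . Y g] has the dot before Y: add [Y → . ) L L], [Y → . ) ) L]

GOTO = { [L → . Y g], [L → . d], [Y → ) . ) L], [Y → ) . L L], [Y → . ) ) L], [Y → . ) L L] }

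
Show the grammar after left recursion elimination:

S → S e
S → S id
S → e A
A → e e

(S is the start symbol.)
S → e A S'
S' → e S'
S' → id S'
S' → ε
A → e e

S is directly left-recursive. The standard transformation for
  A → A α₁ | ... | A α_m | β₁ | ... | β_n
is
  A  → β₁ A' | ... | β_n A'
  A' → α₁ A' | ... | α_m A' | ε

S → e A becomes S → e A S'
S → S e becomes S' → e S'
S → S id becomes S' → id S'
Add S' → ε

Productions for other non-terminals are unchanged:
  A → e e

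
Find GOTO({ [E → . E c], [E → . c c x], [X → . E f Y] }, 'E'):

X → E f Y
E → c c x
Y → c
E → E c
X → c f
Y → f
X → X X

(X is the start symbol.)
{ [E → E . c], [X → E . f Y] }

GOTO(I, 'E') = CLOSURE({ [A → αX.β] : [A → α.Xβ] ∈ I, X = 'E' })

Items with dot before 'E', with the dot advanced:
  [E → . E c] → [E → E . c]
  [X → . E f Y] → [X → E . f Y]
Closure adds nothing (no advanced item has the dot before a non-terminal).

GOTO = { [E → E . c], [X → E . f Y] }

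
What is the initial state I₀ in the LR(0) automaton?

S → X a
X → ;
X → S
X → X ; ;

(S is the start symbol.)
First, augment the grammar with S' → S
I₀ = CLOSURE({ [S' → . S] }):
  [S' → . S] has the dot before S: add [S → . X a]
  [S → . X a] has the dot before X: add [X → . ;], [X → . S], [X → . X ; ;]
No further items can be added.

I₀ = { [S → . X a], [S' → . S], [X → . ;], [X → . S], [X → . X ; ;] }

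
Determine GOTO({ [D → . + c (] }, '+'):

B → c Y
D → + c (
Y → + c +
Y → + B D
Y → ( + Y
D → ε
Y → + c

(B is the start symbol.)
GOTO(I, '+') = CLOSURE({ [A → αX.β] : [A → α.Xβ] ∈ I, X = '+' })

Items with dot before '+', with the dot advanced:
  [D → . + c (] → [D → + . c (]
Closure adds nothing (no advanced item has the dot before a non-terminal).

GOTO = { [D → + . c (] }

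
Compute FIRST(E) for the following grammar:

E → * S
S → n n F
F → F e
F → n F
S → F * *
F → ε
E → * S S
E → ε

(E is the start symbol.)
{ '*', ε }

From E → * S:
  - '*' is a terminal: add '*' and stop
From E → * S S:
  - '*' is a terminal: add '*' and stop
From E → ε:
  - ε-production, so ε ∈ FIRST(E)

Collecting: FIRST(E) = { '*', ε }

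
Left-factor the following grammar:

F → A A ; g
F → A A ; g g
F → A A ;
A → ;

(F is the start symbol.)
F → A A ; F'
F' → g F''
F'' → ε
F'' → g
F' → ε
A → ;

Left-factoring transforms A → αβ₁ | αβ₂ into A → αA' and A' → β₁ | β₂
(α is the longest common prefix among the alternatives). Repeat until
no nonterminal has two alternatives with a common prefix.

Round 1: F has alternatives sharing prefix 'A A ;'. Introduce F': F → A A ; F'
  Add: F' → g
  Add: F' → g g
  Add: F' → ε

Round 2: F' has alternatives sharing prefix 'g'. Introduce F'': F' → g F''
  Add: F'' → ε
  Add: F'' → g

No remaining common prefixes — done.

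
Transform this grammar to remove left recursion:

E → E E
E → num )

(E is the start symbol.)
E is directly left-recursive. The standard transformation for
  A → A α₁ | ... | A α_m | β₁ | ... | β_n
is
  A  → β₁ A' | ... | β_n A'
  A' → α₁ A' | ... | α_m A' | ε

E → num ) becomes E → num ) E'
E → E E becomes E' → E E'
Add E' → ε

Resulting grammar:
E → num ) E'
E' → E E'
E' → ε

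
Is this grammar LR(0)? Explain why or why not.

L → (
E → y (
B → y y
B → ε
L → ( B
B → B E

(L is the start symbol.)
A grammar is LR(0) if no state in the canonical LR(0) collection has:
  - both a shift item (dot before a terminal) and a complete item (shift-reduce conflict), or
  - two or more complete items (reduce-reduce conflict; the accept item [L' → L .] counts as a complete item here).

Augment with L' → L and build the canonical LR(0) collection (I0 = CLOSURE({[L' → . L]}), then GOTO on every symbol after a dot until no new states appear). It has 9 states:
  I0: { [L → . ( B], [L → . (], [L' → . L] }  — shift
  I1: { [B → . B E], [B → . y y], [B → .], [L → ( . B], [L → ( .] }  — shift, 2 reduces
  I2: { [L' → L .] }  — accept
  I3: { [B → B . E], [E → . y (], [L → ( B .] }  — shift, reduce
  I4: { [B → y . y] }  — shift
  I5: { [B → y y .] }  — reduce
  I6: { [B → B E .] }  — reduce
  I7: { [E → y . (] }  — shift
  I8: { [E → y ( .] }  — reduce

Conflict in state I1:
  Shift-reduce conflict between [B → .] and [B → . y y]
So the grammar is NOT LR(0).

Answer: No. Shift-reduce conflict between [B → .] and [B → . y y]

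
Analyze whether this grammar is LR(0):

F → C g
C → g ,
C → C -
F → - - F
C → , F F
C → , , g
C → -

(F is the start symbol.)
A grammar is LR(0) if no state in the canonical LR(0) collection has:
  - both a shift item (dot before a terminal) and a complete item (shift-reduce conflict), or
  - two or more complete items (reduce-reduce conflict; the accept item [F' → F .] counts as a complete item here).

Augment with F' → F and build the canonical LR(0) collection (I0 = CLOSURE({[F' → . F]}), then GOTO on every symbol after a dot until no new states appear). It has 15 states:
  I0: { [C → . , , g], [C → . , F F], [C → . -], [C → . C -], [C → . g ,], [F → . - - F], [F → . C g], [F' → . F] }  — shift
  I1: { [C → , . , g], [C → , . F F], [C → . , , g], [C → . , F F], [C → . -], [C → . C -], [C → . g ,], [F → . - - F], [F → . C g] }  — shift
  I2: { [C → - .], [F → - . - F] }  — shift, reduce
  I3: { [C → C . -], [F → C . g] }  — shift
  I4: { [F' → F .] }  — accept
  I5: { [C → g . ,] }  — shift
  I6: { [C → g , .] }  — reduce
  I7: { [C → C - .] }  — reduce
  I8: { [F → C g .] }  — reduce
  I9: { [C → . , , g], [C → . , F F], [C → . -], [C → . C -], [C → . g ,], [F → - - . F], [F → . - - F], [F → . C g] }  — shift
  I10: { [F → - - F .] }  — reduce
  I11: { [C → , , . g], [C → , . , g], [C → , . F F], [C → . , , g], [C → . , F F], [C → . -], [C → . C -], [C → . g ,], [F → . - - F], [F → . C g] }  — shift
  I12: { [C → , F . F], [C → . , , g], [C → . , F F], [C → . -], [C → . C -], [C → . g ,], [F → . - - F], [F → . C g] }  — shift
  I13: { [C → , F F .] }  — reduce
  I14: { [C → , , g .], [C → g . ,] }  — shift, reduce

Conflict in state I2:
  Shift-reduce conflict between [C → - .] and [F → - . - F]
So the grammar is NOT LR(0).

Answer: No. Shift-reduce conflict between [C → - .] and [F → - . - F]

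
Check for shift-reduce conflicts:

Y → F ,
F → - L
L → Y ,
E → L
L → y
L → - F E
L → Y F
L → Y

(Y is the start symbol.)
Yes — I7: [L → Y .] vs [F → . - L]

Augment with Y' → Y and build the canonical LR(0) collection (I0 = CLOSURE({[Y' → . Y]}), then GOTO on every symbol after a dot until no new states appear). It has 14 states:
  I0: { [F → . - L], [Y → . F ,], [Y' → . Y] }  — shift
  I1: { [F → - . L], [F → . - L], [L → . - F E], [L → . Y ,], [L → . Y F], [L → . Y], [L → . y], [Y → . F ,] }  — shift
  I2: { [Y → F . ,] }  — shift
  I3: { [Y' → Y .] }  — accept
  I4: { [Y → F , .] }  — reduce
  I5: { [F → - . L], [F → . - L], [L → - . F E], [L → . - F E], [L → . Y ,], [L → . Y F], [L → . Y], [L → . y], [Y → . F ,] }  — shift
  I6: { [F → - L .] }  — reduce
  I7: { [F → . - L], [L → Y . ,], [L → Y . F], [L → Y .] }  — shift, reduce
  I8: { [L → y .] }  — reduce
  I9: { [L → Y , .] }  — reduce
  I10: { [L → Y F .] }  — reduce
  I11: { [E → . L], [F → . - L], [L → - F . E], [L → . - F E], [L → . Y ,], [L → . Y F], [L → . Y], [L → . y], [Y → . F ,], [Y → F . ,] }  — shift
  I12: { [L → - F E .] }  — reduce
  I13: { [E → L .] }  — reduce

I7 contains reduce item [L → Y .] and shift items [F → . - L], [L → Y . ,] — shift-reduce conflict.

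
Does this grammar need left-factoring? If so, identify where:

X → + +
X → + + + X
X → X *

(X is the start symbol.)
Yes, X has productions with common prefix '+ +'

Left-factoring is needed when two productions for the same non-terminal
share a common prefix on the right-hand side.

Productions for X:
  X → + +
  X → + + + X
  X → X *

Found common prefix '+ +' in productions for X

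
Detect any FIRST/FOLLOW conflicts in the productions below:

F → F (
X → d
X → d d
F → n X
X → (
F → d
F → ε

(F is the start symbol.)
Nullable non-terminals: F.
FIRST sets used below: FIRST(F) = { '(', 'd', 'n', ε }

F: nullable alternative(s) F → ε; FOLLOW(F) = { $, '(' }
  F → F (: FIRST \ {ε} = { '(', 'd', 'n' } — overlaps FOLLOW(F) on { '(' }: CONFLICT
  F → n X: FIRST \ {ε} = { 'n' } — disjoint from FOLLOW(F)
  F → d: FIRST \ {ε} = { 'd' } — disjoint from FOLLOW(F)
  F → ε: FIRST \ {ε} = { } — this is the only nullable alternative, skip

X has no nullable alternative, so no FIRST/FOLLOW check is needed there.

So the grammar has 1 FIRST/FOLLOW conflict (marked CONFLICT above).

Answer: Yes. F → F '(' with FOLLOW(F) on { '(' }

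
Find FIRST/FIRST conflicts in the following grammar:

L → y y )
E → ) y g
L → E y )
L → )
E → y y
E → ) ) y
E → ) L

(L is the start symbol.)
A FIRST/FIRST conflict occurs when two productions N → α and N → β for the same non-terminal have FIRST(α) ∩ FIRST(β) ≠ ∅ (with ε ∈ FIRST of a nullable right-hand side, so two nullable alternatives also conflict).

FIRST sets of the non-terminals at (or reachable through a nullable prefix from) the front of some alternative:
  FIRST(E) = { ')', 'y' }

Productions for L:
  L → y y ): FIRST = { 'y' }
  L → E y ): FIRST = { ')', 'y' }
  L → ): FIRST = { ')' }
Productions for E:
  E → ) y g: FIRST = { ')' }
  E → y y: FIRST = { 'y' }
  E → ) ) y: FIRST = { ')' }
  E → ) L: FIRST = { ')' }

Conflict for L: L → y y ) and L → E y )
  Overlap: { 'y' }
Conflict for L: L → E y ) and L → )
  Overlap: { ')' }
Conflict for E: E → ) y g and E → ) ) y
  Overlap: { ')' }
Conflict for E: E → ) y g and E → ) L
  Overlap: { ')' }
Conflict for E: E → ) ) y and E → ) L
  Overlap: { ')' }

Answer: Yes. L → y y ')' / L → E y ')' on { 'y' }; L → E y ')' / L → ')' on { ')' }; E → ')' y g / E → ')' ')' y on { ')' }; E → ')' y g / E → ')' L on { ')' }; E → ')' ')' y / E → ')' L on { ')' }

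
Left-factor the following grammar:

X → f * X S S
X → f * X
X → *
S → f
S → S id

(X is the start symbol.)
Left-factoring transforms A → αβ₁ | αβ₂ into A → αA' and A' → β₁ | β₂
(α is the longest common prefix among the alternatives). Repeat until
no nonterminal has two alternatives with a common prefix.

Round 1: X has alternatives sharing prefix 'f * X'. Introduce X': X → f * X X'
  Add: X' → S S
  Add: X' → ε

No remaining common prefixes — done.

Resulting grammar:
X → f * X X'
X' → S S
X' → ε
X → *
S → f
S → S id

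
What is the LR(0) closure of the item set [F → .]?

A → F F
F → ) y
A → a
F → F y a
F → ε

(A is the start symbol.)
Start with: [F → .]
The dot is at the end, so nothing is added.

CLOSURE = { [F → .] }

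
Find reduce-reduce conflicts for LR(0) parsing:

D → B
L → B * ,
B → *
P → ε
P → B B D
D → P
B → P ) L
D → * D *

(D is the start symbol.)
Yes — I1: [B → * .] vs [P → .]; I2: [D → B .] vs [P → .]; I12: [D → B .] vs [P → .]

A reduce-reduce conflict occurs when an LR(0) state has two complete items [A → α .] and [B → β .] — both call for a reduction, and with no lookahead the parser cannot choose between them.

Augment with D' → D and build the canonical LR(0) collection (I0 = CLOSURE({[D' → . D]}), then GOTO on every symbol after a dot until no new states appear). It has 17 states:
  I0: { [B → . *], [B → . P ) L], [D → . * D *], [D → . B], [D → . P], [D' → . D], [P → . B B D], [P → .] }  — shift, reduce
  I1: { [B → * .], [B → . *], [B → . P ) L], [D → * . D *], [D → . * D *], [D → . B], [D → . P], [P → . B B D], [P → .] }  — shift, 2 reduces
  I2: { [B → . *], [B → . P ) L], [D → B .], [P → . B B D], [P → .], [P → B . B D] }  — shift, 2 reduces
  I3: { [D' → D .] }  — accept
  I4: { [B → P . ) L], [D → P .] }  — shift, reduce
  I5: { [B → . *], [B → . P ) L], [B → P ) . L], [L → . B * ,], [P → . B B D], [P → .] }  — shift, reduce
  I6: { [B → * .] }  — reduce
  I7: { [B → . *], [B → . P ) L], [L → B . * ,], [P → . B B D], [P → .], [P → B . B D] }  — shift, reduce
  I8: { [B → P ) L .] }  — reduce
  I9: { [B → P . ) L] }  — shift
  I10: { [B → * .], [L → B * . ,] }  — shift, reduce
  I11: { [B → . *], [B → . P ) L], [D → . * D *], [D → . B], [D → . P], [P → . B B D], [P → .], [P → B . B D], [P → B B . D] }  — shift, reduce
  I12: { [B → . *], [B → . P ) L], [D → . * D *], [D → . B], [D → . P], [D → B .], [P → . B B D], [P → .], [P → B . B D], [P → B B . D] }  — shift, 2 reduces
  I13: { [P → B B D .] }  — reduce
  I14: { [L → B * , .] }  — reduce
  I15: { [D → * D . *] }  — shift
  I16: { [D → * D * .] }  — reduce

I1 contains complete items [B → * .], [P → .] — reduce-reduce conflict.
I2 contains complete items [D → B .], [P → .] — reduce-reduce conflict.
I12 contains complete items [D → B .], [P → .] — reduce-reduce conflict.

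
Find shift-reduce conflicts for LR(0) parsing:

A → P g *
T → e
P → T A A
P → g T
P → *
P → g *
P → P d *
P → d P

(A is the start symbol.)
Yes — I10: [P → d P .] vs [P → P . d *]

Augment with A' → A and build the canonical LR(0) collection (I0 = CLOSURE({[A' → . A]}), then GOTO on every symbol after a dot until no new states appear). It has 17 states:
  I0: { [A → . P g *], [A' → . A], [P → . *], [P → . P d *], [P → . T A A], [P → . d P], [P → . g *], [P → . g T], [T → . e] }  — shift
  I1: { [P → * .] }  — reduce
  I2: { [A' → A .] }  — accept
  I3: { [A → P . g *], [P → P . d *] }  — shift
  I4: { [A → . P g *], [P → . *], [P → . P d *], [P → . T A A], [P → . d P], [P → . g *], [P → . g T], [P → T . A A], [T → . e] }  — shift
  I5: { [P → . *], [P → . P d *], [P → . T A A], [P → . d P], [P → . g *], [P → . g T], [P → d . P], [T → . e] }  — shift
  I6: { [T → e .] }  — reduce
  I7: { [P → g . *], [P → g . T], [T → . e] }  — shift
  I8: { [P → g * .] }  — reduce
  I9: { [P → g T .] }  — reduce
  I10: { [P → P . d *], [P → d P .] }  — shift, reduce
  I11: { [P → P d . *] }  — shift
  I12: { [P → P d * .] }  — reduce
  I13: { [A → . P g *], [P → . *], [P → . P d *], [P → . T A A], [P → . d P], [P → . g *], [P → . g T], [P → T A . A], [T → . e] }  — shift
  I14: { [P → T A A .] }  — reduce
  I15: { [A → P g . *] }  — shift
  I16: { [A → P g * .] }  — reduce

I10 contains reduce item [P → d P .] and shift item [P → P . d *] — shift-reduce conflict.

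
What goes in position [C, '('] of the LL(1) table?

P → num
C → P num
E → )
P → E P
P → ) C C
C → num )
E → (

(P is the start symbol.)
C → P num

To find M[C, '('], we find productions for C where '(' is in the predict set (PREDICT(N → α) = (FIRST(α) \ {ε}) ∪ (FOLLOW(N) if α ⇒* ε)).

Relevant sets:
  FIRST(P) = { '(', ')', 'num' }

C → P num: PREDICT = { '(', ')', 'num' }
  '(' is in predict set, so this production goes in M[C, '(']
C → num ): PREDICT = { 'num' }

M[C, '('] = C → P num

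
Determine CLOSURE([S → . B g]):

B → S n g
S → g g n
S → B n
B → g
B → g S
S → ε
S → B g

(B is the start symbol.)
{ [B → . S n g], [B → . g S], [B → . g], [S → . B g], [S → . B n], [S → . g g n], [S → .] }

To compute CLOSURE, for each item [A → α.Bβ] where B is a non-terminal, add [B → .γ] for all productions B → γ; repeat for the newly added items until nothing changes.

Start with: [S → . B g]
  [S → . B g] has the dot before B: add [B → . S n g], [B → . g], [B → . g S]
  [B → . S n g] has the dot before S: add [S → . g g n], [S → . B n], [S → .]
No further items can be added.

CLOSURE = { [B → . S n g], [B → . g S], [B → . g], [S → . B g], [S → . B n], [S → . g g n], [S → .] }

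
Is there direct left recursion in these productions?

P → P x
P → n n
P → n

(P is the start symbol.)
Yes, P is left-recursive

P → P x: LEFT RECURSIVE (starts with P)
P → n n: starts with n
P → n: starts with n

The grammar has direct left recursion on: P.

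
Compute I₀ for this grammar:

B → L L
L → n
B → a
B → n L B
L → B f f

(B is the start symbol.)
{ [B → . L L], [B → . a], [B → . n L B], [B' → . B], [L → . B f f], [L → . n] }

First, augment the grammar with B' → B
I₀ = CLOSURE({ [B' → . B] }):
  [B' → . B] has the dot before B: add [B → . L L], [B → . a], [B → . n L B]
  [B → . L L] has the dot before L: add [L → . n], [L → . B f f]
No further items can be added.

I₀ = { [B → . L L], [B → . a], [B → . n L B], [B' → . B], [L → . B f f], [L → . n] }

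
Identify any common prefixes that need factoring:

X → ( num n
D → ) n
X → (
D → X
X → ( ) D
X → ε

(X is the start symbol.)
Left-factoring is needed when two productions for the same non-terminal
share a common prefix on the right-hand side.

Productions for X:
  X → ( num n
  X → (
  X → ( ) D
  X → ε
Productions for D:
  D → ) n
  D → X

Found common prefix '(' in productions for X

Answer: Yes, X has productions with common prefix '('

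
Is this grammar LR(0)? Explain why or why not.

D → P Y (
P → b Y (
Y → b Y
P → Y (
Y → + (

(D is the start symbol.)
A grammar is LR(0) if no state in the canonical LR(0) collection has:
  - both a shift item (dot before a terminal) and a complete item (shift-reduce conflict), or
  - two or more complete items (reduce-reduce conflict; the accept item [D' → D .] counts as a complete item here).

Augment with D' → D and build the canonical LR(0) collection (I0 = CLOSURE({[D' → . D]}), then GOTO on every symbol after a dot until no new states appear). It has 14 states:
  I0: { [D → . P Y (], [D' → . D], [P → . Y (], [P → . b Y (], [Y → . + (], [Y → . b Y] }  — shift
  I1: { [Y → + . (] }  — shift
  I2: { [D' → D .] }  — accept
  I3: { [D → P . Y (], [Y → . + (], [Y → . b Y] }  — shift
  I4: { [P → Y . (] }  — shift
  I5: { [P → b . Y (], [Y → . + (], [Y → . b Y], [Y → b . Y] }  — shift
  I6: { [P → b Y . (], [Y → b Y .] }  — shift, reduce
  I7: { [Y → . + (], [Y → . b Y], [Y → b . Y] }  — shift
  I8: { [Y → b Y .] }  — reduce
  I9: { [P → b Y ( .] }  — reduce
  I10: { [P → Y ( .] }  — reduce
  I11: { [D → P Y . (] }  — shift
  I12: { [D → P Y ( .] }  — reduce
  I13: { [Y → + ( .] }  — reduce

Conflict in state I6:
  Shift-reduce conflict between [Y → b Y .] and [P → b Y . (]
So the grammar is NOT LR(0).

Answer: No. Shift-reduce conflict between [Y → b Y .] and [P → b Y . (]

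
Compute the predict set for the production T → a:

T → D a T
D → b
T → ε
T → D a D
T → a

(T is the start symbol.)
{ 'a' }

PREDICT(T → a) = (FIRST(RHS) \ {ε}) ∪ (FOLLOW(T) if ε ∈ FIRST(RHS), i.e. RHS ⇒* ε)
FIRST(a) = { 'a' }
ε ∉ FIRST(a), so FOLLOW(T) is not added.
PREDICT(T → a) = { 'a' }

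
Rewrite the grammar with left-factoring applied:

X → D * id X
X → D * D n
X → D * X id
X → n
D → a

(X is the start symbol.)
Left-factoring transforms A → αβ₁ | αβ₂ into A → αA' and A' → β₁ | β₂
(α is the longest common prefix among the alternatives). Repeat until
no nonterminal has two alternatives with a common prefix.

Round 1: X has alternatives sharing prefix 'D *'. Introduce X': X → D * X'
  Add: X' → id X
  Add: X' → D n
  Add: X' → X id

No remaining common prefixes — done.

Resulting grammar:
X → D * X'
X' → id X
X' → D n
X' → X id
X → n
D → a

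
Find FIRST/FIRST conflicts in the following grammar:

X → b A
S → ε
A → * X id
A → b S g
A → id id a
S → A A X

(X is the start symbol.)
No FIRST/FIRST conflicts.

FIRST sets of the non-terminals at (or reachable through a nullable prefix from) the front of some alternative:
  FIRST(A) = { '*', 'b', 'id' }

Productions for S:
  S → ε: FIRST = { ε }
  S → A A X: FIRST = { '*', 'b', 'id' }
Productions for A:
  A → * X id: FIRST = { '*' }
  A → b S g: FIRST = { 'b' }
  A → id id a: FIRST = { 'id' }
X has only one production, so no FIRST/FIRST conflict is possible there.

All alternatives of each non-terminal have pairwise disjoint FIRST sets.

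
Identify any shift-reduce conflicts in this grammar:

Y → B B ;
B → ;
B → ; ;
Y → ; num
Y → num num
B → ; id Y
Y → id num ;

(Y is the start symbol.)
Yes — I1: [B → ; .] vs [B → ; . ;]; I9: [B → ; .] vs [B → ; . ;]

A shift-reduce conflict occurs when an LR(0) state has both:
  - a complete (reduce) item [A → α .] (dot at the end), and
  - a shift item [B → β . c γ] (dot before a terminal).

Augment with Y' → Y and build the canonical LR(0) collection (I0 = CLOSURE({[Y' → . Y]}), then GOTO on every symbol after a dot until no new states appear). It has 16 states:
  I0: { [B → . ; ;], [B → . ; id Y], [B → . ;], [Y → . ; num], [Y → . B B ;], [Y → . id num ;], [Y → . num num], [Y' → . Y] }  — shift
  I1: { [B → ; . ;], [B → ; . id Y], [B → ; .], [Y → ; . num] }  — shift, reduce
  I2: { [B → . ; ;], [B → . ; id Y], [B → . ;], [Y → B . B ;] }  — shift
  I3: { [Y' → Y .] }  — accept
  I4: { [Y → id . num ;] }  — shift
  I5: { [Y → num . num] }  — shift
  I6: { [Y → num num .] }  — reduce
  I7: { [Y → id num . ;] }  — shift
  I8: { [Y → id num ; .] }  — reduce
  I9: { [B → ; . ;], [B → ; . id Y], [B → ; .] }  — shift, reduce
  I10: { [Y → B B . ;] }  — shift
  I11: { [Y → B B ; .] }  — reduce
  I12: { [B → ; ; .] }  — reduce
  I13: { [B → . ; ;], [B → . ; id Y], [B → . ;], [B → ; id . Y], [Y → . ; num], [Y → . B B ;], [Y → . id num ;], [Y → . num num] }  — shift
  I14: { [B → ; id Y .] }  — reduce
  I15: { [Y → ; num .] }  — reduce

I1 contains reduce item [B → ; .] and shift items [B → ; . ;], [B → ; . id Y], [Y → ; . num] — shift-reduce conflict.
I9 contains reduce item [B → ; .] and shift items [B → ; . ;], [B → ; . id Y] — shift-reduce conflict.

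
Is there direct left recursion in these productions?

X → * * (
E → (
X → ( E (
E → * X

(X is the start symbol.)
Direct left recursion occurs when N → N α for some non-terminal N (the right-hand side begins with the left-hand side itself).

X → * * (: starts with '*'
E → (: starts with '('
X → ( E (: starts with '('
E → * X: starts with '*'

No direct left recursion found.

Answer: No direct left recursion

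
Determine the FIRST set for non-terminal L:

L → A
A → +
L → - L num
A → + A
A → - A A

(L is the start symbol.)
{ '+', '-' }

To compute FIRST(L), examine every production with L on the left-hand side, reading each right-hand side left to right until a non-nullable symbol is reached.

FIRST sets of the other non-terminals involved (by the same procedure, iterated to a fixed point):
  FIRST(A) = { '+', '-' }

From L → A:
  - A is a non-terminal: add FIRST(A) \ {ε} = { '+', '-' }
    A is not nullable, so stop
From L → - L num:
  - '-' is a terminal: add '-' and stop

Collecting: FIRST(L) = { '+', '-' }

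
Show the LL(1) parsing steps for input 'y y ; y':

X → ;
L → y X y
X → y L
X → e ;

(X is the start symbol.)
LL(1) parsing maintains a stack (initially the start symbol over $) and the input. At each step: if the stack top is a terminal, match it against the current input token; if it is a non-terminal N, replace it with the RHS of M[N, lookahead] (the unique production whose predict set contains the lookahead).

Stack is shown with the top on the left.

Stack    Input      Action
--------------------------
X $      y y ; y $  output X → y L
y L $    y y ; y $  match 'y'
L $      y ; y $    output L → y X y
y X y $  y ; y $    match 'y'
X y $    ; y $      output X → ;
; y $    ; y $      match ';'
y $      y $        match 'y'
$        $          accept

The string is accepted.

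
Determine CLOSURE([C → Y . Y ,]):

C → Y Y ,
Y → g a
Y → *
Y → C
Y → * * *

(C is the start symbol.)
To compute CLOSURE, for each item [A → α.Bβ] where B is a non-terminal, add [B → .γ] for all productions B → γ; repeat for the newly added items until nothing changes.

Start with: [C → Y . Y ,]
  [C → Y . Y ,] has the dot before Y: add [Y → . g a], [Y → . *], [Y → . C], [Y → . * * *]
  [Y → . C] has the dot before C: add [C → . Y Y ,]
No further items can be added.

CLOSURE = { [C → . Y Y ,], [C → Y . Y ,], [Y → . * * *], [Y → . *], [Y → . C], [Y → . g a] }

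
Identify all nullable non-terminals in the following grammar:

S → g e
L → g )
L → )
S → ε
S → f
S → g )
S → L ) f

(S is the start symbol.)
ε-productions: S → ε
So S is immediately nullable.
No further non-terminal can be added: every production for the remaining non-terminals contains a terminal or a non-nullable non-terminal.
Nullable = { 'S' }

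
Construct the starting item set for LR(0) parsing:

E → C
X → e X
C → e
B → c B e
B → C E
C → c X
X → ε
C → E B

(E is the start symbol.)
{ [C → . E B], [C → . c X], [C → . e], [E → . C], [E' → . E] }

First, augment the grammar with E' → E
I₀ = CLOSURE({ [E' → . E] }):
  [E' → . E] has the dot before E: add [E → . C]
  [E → . C] has the dot before C: add [C → . e], [C → . c X], [C → . E B]
No further items can be added.

I₀ = { [C → . E B], [C → . c X], [C → . e], [E → . C], [E' → . E] }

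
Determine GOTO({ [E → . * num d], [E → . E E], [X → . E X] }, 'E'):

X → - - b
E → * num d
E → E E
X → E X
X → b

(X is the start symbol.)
GOTO(I, 'E') = CLOSURE({ [A → αX.β] : [A → α.Xβ] ∈ I, X = 'E' })

Items with dot before 'E', with the dot advanced:
  [E → . E E] → [E → E . E]
  [X → . E X] → [X → E . X]
Closure of the advanced items:
  [E → E . E] has the dot before E: add [E → . * num d], [E → . E E]
  [X → E . X] has the dot before X: add [X → . - - b], [X → . E X], [X → . b]

GOTO = { [E → . * num d], [E → . E E], [E → E . E], [X → . - - b], [X → . E X], [X → . b], [X → E . X] }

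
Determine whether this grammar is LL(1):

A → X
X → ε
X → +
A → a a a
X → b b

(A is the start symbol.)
Relevant sets:
  FIRST(X) = { '+', 'b', ε }
  FOLLOW(A) = { $ }
  FOLLOW(X) = { $ }

For A:
  PREDICT(A → X) = { $, '+', 'b' }
  PREDICT(A → a a a) = { 'a' }
For X:
  PREDICT(X → ε) = { $ }
  PREDICT(X → '+') = { '+' }
  PREDICT(X → b b) = { 'b' }

All predict sets are disjoint. The grammar IS LL(1).

Answer: Yes, the grammar is LL(1).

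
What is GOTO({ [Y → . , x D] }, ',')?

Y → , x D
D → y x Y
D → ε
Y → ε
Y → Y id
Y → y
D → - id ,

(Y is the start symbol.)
{ [Y → , . x D] }

GOTO(I, ',') = CLOSURE({ [A → αX.β] : [A → α.Xβ] ∈ I, X = ',' })

Items with dot before ',', with the dot advanced:
  [Y → . , x D] → [Y → , . x D]
Closure adds nothing (no advanced item has the dot before a non-terminal).

GOTO = { [Y → , . x D] }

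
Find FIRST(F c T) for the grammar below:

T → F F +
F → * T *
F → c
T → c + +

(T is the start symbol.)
{ '*', 'c' }

FIRST sets of the non-terminals involved (from the grammar, by fixed-point iteration):
  FIRST(F) = { '*', 'c' }

To compute FIRST(F c T), process the symbols left to right:
Symbol F is a non-terminal. Add FIRST(F) \ {ε} = { '*', 'c' }
F is not nullable (ε ∉ FIRST(F)), so stop here.
FIRST(F c T) = { '*', 'c' }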